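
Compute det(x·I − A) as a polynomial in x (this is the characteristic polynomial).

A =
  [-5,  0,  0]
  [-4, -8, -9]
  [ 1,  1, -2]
x^3 + 15*x^2 + 75*x + 125

Expanding det(x·I − A) (e.g. by cofactor expansion or by noting that A is similar to its Jordan form J, which has the same characteristic polynomial as A) gives
  χ_A(x) = x^3 + 15*x^2 + 75*x + 125
which factors as (x + 5)^3. The eigenvalues (with algebraic multiplicities) are λ = -5 with multiplicity 3.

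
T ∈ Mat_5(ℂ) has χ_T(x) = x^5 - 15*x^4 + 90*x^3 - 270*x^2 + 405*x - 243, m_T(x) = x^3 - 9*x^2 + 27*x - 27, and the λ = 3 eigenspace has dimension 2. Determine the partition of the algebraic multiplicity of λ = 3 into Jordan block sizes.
Block sizes for λ = 3: [3, 2]

Step 1 — from the characteristic polynomial, algebraic multiplicity of λ = 3 is 5. From dim ker(T − (3)·I) = 2, there are exactly 2 Jordan blocks for λ = 3.
Step 2 — from the minimal polynomial, the factor (x − 3)^3 tells us the largest block for λ = 3 has size 3.
Step 3 — with total size 5, 2 blocks, and largest block 3, the block sizes (in nonincreasing order) are [3, 2].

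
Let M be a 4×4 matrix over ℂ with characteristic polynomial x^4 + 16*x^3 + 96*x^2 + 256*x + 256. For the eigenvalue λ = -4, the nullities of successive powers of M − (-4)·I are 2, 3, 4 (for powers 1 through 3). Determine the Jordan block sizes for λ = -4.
Block sizes for λ = -4: [3, 1]

From the dimensions of kernels of powers, the number of Jordan blocks of size at least j is d_j − d_{j−1} where d_j = dim ker(N^j) (with d_0 = 0). Computing the differences gives [2, 1, 1].
The number of blocks of size exactly k is (#blocks of size ≥ k) − (#blocks of size ≥ k + 1), so the partition is: 1 block(s) of size 1, 1 block(s) of size 3.
In nonincreasing order the block sizes are [3, 1].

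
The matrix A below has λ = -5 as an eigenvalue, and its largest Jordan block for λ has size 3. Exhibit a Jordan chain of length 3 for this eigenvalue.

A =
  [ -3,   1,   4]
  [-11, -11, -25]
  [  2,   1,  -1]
A Jordan chain for λ = -5 of length 3:
v_1 = (1, -6, 1)ᵀ
v_2 = (2, -11, 2)ᵀ
v_3 = (1, 0, 0)ᵀ

Let N = A − (-5)·I. We want v_3 with N^3 v_3 = 0 but N^2 v_3 ≠ 0; then v_{j-1} := N · v_j for j = 3, …, 2.

Pick v_3 = (1, 0, 0)ᵀ.
Then v_2 = N · v_3 = (2, -11, 2)ᵀ.
Then v_1 = N · v_2 = (1, -6, 1)ᵀ.

Sanity check: (A − (-5)·I) v_1 = (0, 0, 0)ᵀ = 0. ✓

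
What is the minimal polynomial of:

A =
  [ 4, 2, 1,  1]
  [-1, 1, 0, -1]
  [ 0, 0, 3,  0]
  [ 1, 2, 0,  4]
x^3 - 9*x^2 + 27*x - 27

The characteristic polynomial is χ_A(x) = (x - 3)^4, so the eigenvalues are known. The minimal polynomial is
  m_A(x) = Π_λ (x − λ)^{k_λ}
where k_λ is the size of the *largest* Jordan block for λ (equivalently, the smallest k with (A − λI)^k v = 0 for every generalised eigenvector v of λ).

  λ = 3: largest Jordan block has size 3, contributing (x − 3)^3

So m_A(x) = (x - 3)^3 = x^3 - 9*x^2 + 27*x - 27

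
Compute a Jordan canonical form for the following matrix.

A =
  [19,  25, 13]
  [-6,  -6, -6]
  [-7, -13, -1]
J_1(0) ⊕ J_2(6)

The characteristic polynomial is
  det(x·I − A) = x^3 - 12*x^2 + 36*x = x*(x - 6)^2

Eigenvalues and multiplicities (the geometric multiplicity of λ is n − rank(A − λI), which equals the number of Jordan blocks for λ):
  λ = 0: algebraic multiplicity = 1, geometric multiplicity = 1
  λ = 6: algebraic multiplicity = 2, geometric multiplicity = 1

Determining the block sizes for each eigenvalue:
  λ = 0: one block (gm = 1), so the single block has size am = 1 → block sizes [1]
  λ = 6: one block (gm = 1), so the single block has size am = 2 → block sizes [2]

Assembling the blocks gives a Jordan form
J =
  [0, 0, 0]
  [0, 6, 1]
  [0, 0, 6]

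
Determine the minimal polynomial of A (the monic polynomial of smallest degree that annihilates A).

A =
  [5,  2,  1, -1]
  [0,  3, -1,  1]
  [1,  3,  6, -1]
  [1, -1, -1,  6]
x^2 - 10*x + 25

The characteristic polynomial is χ_A(x) = (x - 5)^4, so the eigenvalues are known. The minimal polynomial is
  m_A(x) = Π_λ (x − λ)^{k_λ}
where k_λ is the size of the *largest* Jordan block for λ (equivalently, the smallest k with (A − λI)^k v = 0 for every generalised eigenvector v of λ).

  λ = 5: largest Jordan block has size 2, contributing (x − 5)^2

So m_A(x) = (x - 5)^2 = x^2 - 10*x + 25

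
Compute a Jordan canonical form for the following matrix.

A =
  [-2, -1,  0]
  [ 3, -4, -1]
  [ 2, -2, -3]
J_3(-3)

The characteristic polynomial is
  det(x·I − A) = x^3 + 9*x^2 + 27*x + 27 = (x + 3)^3

Eigenvalues and multiplicities (the geometric multiplicity of λ is n − rank(A − λI), which equals the number of Jordan blocks for λ):
  λ = -3: algebraic multiplicity = 3, geometric multiplicity = 1

Determining the block sizes for each eigenvalue:
  λ = -3: one block (gm = 1), so the single block has size am = 3 → block sizes [3]

Assembling the blocks gives a Jordan form
J =
  [-3,  1,  0]
  [ 0, -3,  1]
  [ 0,  0, -3]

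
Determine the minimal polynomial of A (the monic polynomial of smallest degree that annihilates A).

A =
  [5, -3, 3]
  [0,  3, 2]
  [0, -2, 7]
x^2 - 10*x + 25

The characteristic polynomial is χ_A(x) = (x - 5)^3, so the eigenvalues are known. The minimal polynomial is
  m_A(x) = Π_λ (x − λ)^{k_λ}
where k_λ is the size of the *largest* Jordan block for λ (equivalently, the smallest k with (A − λI)^k v = 0 for every generalised eigenvector v of λ).

  λ = 5: largest Jordan block has size 2, contributing (x − 5)^2

So m_A(x) = (x - 5)^2 = x^2 - 10*x + 25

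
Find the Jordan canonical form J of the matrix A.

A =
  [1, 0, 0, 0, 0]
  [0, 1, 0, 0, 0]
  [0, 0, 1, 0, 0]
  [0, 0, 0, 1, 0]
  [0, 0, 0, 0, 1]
J_1(1) ⊕ J_1(1) ⊕ J_1(1) ⊕ J_1(1) ⊕ J_1(1)

The characteristic polynomial is
  det(x·I − A) = x^5 - 5*x^4 + 10*x^3 - 10*x^2 + 5*x - 1 = (x - 1)^5

Eigenvalues and multiplicities (the geometric multiplicity of λ is n − rank(A − λI), which equals the number of Jordan blocks for λ):
  λ = 1: algebraic multiplicity = 5, geometric multiplicity = 5

Determining the block sizes for each eigenvalue:
  λ = 1: gm = am = 5, so every block has size 1 → block sizes [1, 1, 1, 1, 1]

Assembling the blocks gives a Jordan form
J =
  [1, 0, 0, 0, 0]
  [0, 1, 0, 0, 0]
  [0, 0, 1, 0, 0]
  [0, 0, 0, 1, 0]
  [0, 0, 0, 0, 1]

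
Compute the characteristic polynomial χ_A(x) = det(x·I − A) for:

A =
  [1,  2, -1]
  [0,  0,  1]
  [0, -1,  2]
x^3 - 3*x^2 + 3*x - 1

Expanding det(x·I − A) (e.g. by cofactor expansion or by noting that A is similar to its Jordan form J, which has the same characteristic polynomial as A) gives
  χ_A(x) = x^3 - 3*x^2 + 3*x - 1
which factors as (x - 1)^3. The eigenvalues (with algebraic multiplicities) are λ = 1 with multiplicity 3.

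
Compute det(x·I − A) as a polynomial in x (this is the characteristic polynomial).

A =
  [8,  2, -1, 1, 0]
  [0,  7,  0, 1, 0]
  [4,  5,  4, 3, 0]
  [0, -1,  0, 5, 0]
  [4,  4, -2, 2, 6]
x^5 - 30*x^4 + 360*x^3 - 2160*x^2 + 6480*x - 7776

Expanding det(x·I − A) (e.g. by cofactor expansion or by noting that A is similar to its Jordan form J, which has the same characteristic polynomial as A) gives
  χ_A(x) = x^5 - 30*x^4 + 360*x^3 - 2160*x^2 + 6480*x - 7776
which factors as (x - 6)^5. The eigenvalues (with algebraic multiplicities) are λ = 6 with multiplicity 5.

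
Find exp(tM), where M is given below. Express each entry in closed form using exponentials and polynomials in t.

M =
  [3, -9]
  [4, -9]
e^{tM} =
  [6*t*exp(-3*t) + exp(-3*t), -9*t*exp(-3*t)]
  [4*t*exp(-3*t), -6*t*exp(-3*t) + exp(-3*t)]

Strategy: write M = P · J · P⁻¹ where J is a Jordan canonical form, so e^{tM} = P · e^{tJ} · P⁻¹, and e^{tJ} can be computed block-by-block.

M has Jordan form
J =
  [-3,  1]
  [ 0, -3]
(up to reordering of blocks).

Per-block formulas:
  For a 2×2 Jordan block J_2(-3): exp(t · J_2(-3)) = e^(-3t)·(I + t·N), where N is the 2×2 nilpotent shift.

After assembling e^{tJ} and conjugating by P, we get:

e^{tM} =
  [6*t*exp(-3*t) + exp(-3*t), -9*t*exp(-3*t)]
  [4*t*exp(-3*t), -6*t*exp(-3*t) + exp(-3*t)]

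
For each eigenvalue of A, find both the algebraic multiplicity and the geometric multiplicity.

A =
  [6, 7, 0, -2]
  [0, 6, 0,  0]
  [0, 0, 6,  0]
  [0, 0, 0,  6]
λ = 6: alg = 4, geom = 3

Step 1 — factor the characteristic polynomial to read off the algebraic multiplicities:
  χ_A(x) = (x - 6)^4

Step 2 — compute geometric multiplicities via the rank-nullity identity g(λ) = n − rank(A − λI):
  rank(A − (6)·I) = 1, so dim ker(A − (6)·I) = n − 1 = 3

Summary:
  λ = 6: algebraic multiplicity = 4, geometric multiplicity = 3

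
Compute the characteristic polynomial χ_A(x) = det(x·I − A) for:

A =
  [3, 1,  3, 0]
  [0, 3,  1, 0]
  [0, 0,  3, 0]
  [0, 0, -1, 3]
x^4 - 12*x^3 + 54*x^2 - 108*x + 81

Expanding det(x·I − A) (e.g. by cofactor expansion or by noting that A is similar to its Jordan form J, which has the same characteristic polynomial as A) gives
  χ_A(x) = x^4 - 12*x^3 + 54*x^2 - 108*x + 81
which factors as (x - 3)^4. The eigenvalues (with algebraic multiplicities) are λ = 3 with multiplicity 4.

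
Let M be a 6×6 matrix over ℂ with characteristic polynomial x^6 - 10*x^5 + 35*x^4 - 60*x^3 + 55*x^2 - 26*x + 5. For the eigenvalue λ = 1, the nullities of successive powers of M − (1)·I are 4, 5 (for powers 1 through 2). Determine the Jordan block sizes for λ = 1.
Block sizes for λ = 1: [2, 1, 1, 1]

From the dimensions of kernels of powers, the number of Jordan blocks of size at least j is d_j − d_{j−1} where d_j = dim ker(N^j) (with d_0 = 0). Computing the differences gives [4, 1].
The number of blocks of size exactly k is (#blocks of size ≥ k) − (#blocks of size ≥ k + 1), so the partition is: 3 block(s) of size 1, 1 block(s) of size 2.
In nonincreasing order the block sizes are [2, 1, 1, 1].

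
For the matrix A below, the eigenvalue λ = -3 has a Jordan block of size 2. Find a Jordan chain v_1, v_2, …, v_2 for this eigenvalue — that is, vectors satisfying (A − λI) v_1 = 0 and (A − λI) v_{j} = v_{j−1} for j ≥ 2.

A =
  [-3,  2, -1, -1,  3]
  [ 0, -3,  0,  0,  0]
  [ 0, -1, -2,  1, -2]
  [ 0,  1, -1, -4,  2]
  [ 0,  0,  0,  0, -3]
A Jordan chain for λ = -3 of length 2:
v_1 = (2, 0, -1, 1, 0)ᵀ
v_2 = (0, 1, 0, 0, 0)ᵀ

Let N = A − (-3)·I. We want v_2 with N^2 v_2 = 0 but N^1 v_2 ≠ 0; then v_{j-1} := N · v_j for j = 2, …, 2.

Pick v_2 = (0, 1, 0, 0, 0)ᵀ.
Then v_1 = N · v_2 = (2, 0, -1, 1, 0)ᵀ.

Sanity check: (A − (-3)·I) v_1 = (0, 0, 0, 0, 0)ᵀ = 0. ✓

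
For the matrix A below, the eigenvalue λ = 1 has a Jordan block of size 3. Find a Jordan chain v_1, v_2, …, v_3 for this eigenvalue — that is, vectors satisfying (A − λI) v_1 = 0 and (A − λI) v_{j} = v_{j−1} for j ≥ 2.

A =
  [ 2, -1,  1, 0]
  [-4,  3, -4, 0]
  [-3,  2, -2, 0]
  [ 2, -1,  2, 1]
A Jordan chain for λ = 1 of length 3:
v_1 = (2, 0, -2, 0)ᵀ
v_2 = (1, -4, -3, 2)ᵀ
v_3 = (1, 0, 0, 0)ᵀ

Let N = A − (1)·I. We want v_3 with N^3 v_3 = 0 but N^2 v_3 ≠ 0; then v_{j-1} := N · v_j for j = 3, …, 2.

Pick v_3 = (1, 0, 0, 0)ᵀ.
Then v_2 = N · v_3 = (1, -4, -3, 2)ᵀ.
Then v_1 = N · v_2 = (2, 0, -2, 0)ᵀ.

Sanity check: (A − (1)·I) v_1 = (0, 0, 0, 0)ᵀ = 0. ✓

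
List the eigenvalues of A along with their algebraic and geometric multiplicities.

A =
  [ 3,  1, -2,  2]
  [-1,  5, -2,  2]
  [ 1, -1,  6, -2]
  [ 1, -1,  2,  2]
λ = 4: alg = 4, geom = 3

Step 1 — factor the characteristic polynomial to read off the algebraic multiplicities:
  χ_A(x) = (x - 4)^4

Step 2 — compute geometric multiplicities via the rank-nullity identity g(λ) = n − rank(A − λI):
  rank(A − (4)·I) = 1, so dim ker(A − (4)·I) = n − 1 = 3

Summary:
  λ = 4: algebraic multiplicity = 4, geometric multiplicity = 3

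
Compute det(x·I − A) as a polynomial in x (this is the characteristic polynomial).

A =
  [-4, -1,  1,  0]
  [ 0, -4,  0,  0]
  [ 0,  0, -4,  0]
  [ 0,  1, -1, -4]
x^4 + 16*x^3 + 96*x^2 + 256*x + 256

Expanding det(x·I − A) (e.g. by cofactor expansion or by noting that A is similar to its Jordan form J, which has the same characteristic polynomial as A) gives
  χ_A(x) = x^4 + 16*x^3 + 96*x^2 + 256*x + 256
which factors as (x + 4)^4. The eigenvalues (with algebraic multiplicities) are λ = -4 with multiplicity 4.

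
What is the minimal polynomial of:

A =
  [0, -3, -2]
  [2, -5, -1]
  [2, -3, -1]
x^3 + 6*x^2 + 12*x + 8

The characteristic polynomial is χ_A(x) = (x + 2)^3, so the eigenvalues are known. The minimal polynomial is
  m_A(x) = Π_λ (x − λ)^{k_λ}
where k_λ is the size of the *largest* Jordan block for λ (equivalently, the smallest k with (A − λI)^k v = 0 for every generalised eigenvector v of λ).

  λ = -2: largest Jordan block has size 3, contributing (x + 2)^3

So m_A(x) = (x + 2)^3 = x^3 + 6*x^2 + 12*x + 8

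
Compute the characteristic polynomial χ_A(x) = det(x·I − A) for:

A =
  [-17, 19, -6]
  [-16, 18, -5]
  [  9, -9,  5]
x^3 - 6*x^2 + 12*x - 8

Expanding det(x·I − A) (e.g. by cofactor expansion or by noting that A is similar to its Jordan form J, which has the same characteristic polynomial as A) gives
  χ_A(x) = x^3 - 6*x^2 + 12*x - 8
which factors as (x - 2)^3. The eigenvalues (with algebraic multiplicities) are λ = 2 with multiplicity 3.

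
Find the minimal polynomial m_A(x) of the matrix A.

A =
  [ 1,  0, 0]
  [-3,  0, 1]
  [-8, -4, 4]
x^3 - 5*x^2 + 8*x - 4

The characteristic polynomial is χ_A(x) = (x - 2)^2*(x - 1), so the eigenvalues are known. The minimal polynomial is
  m_A(x) = Π_λ (x − λ)^{k_λ}
where k_λ is the size of the *largest* Jordan block for λ (equivalently, the smallest k with (A − λI)^k v = 0 for every generalised eigenvector v of λ).

  λ = 1: largest Jordan block has size 1, contributing (x − 1)
  λ = 2: largest Jordan block has size 2, contributing (x − 2)^2

So m_A(x) = (x - 2)^2*(x - 1) = x^3 - 5*x^2 + 8*x - 4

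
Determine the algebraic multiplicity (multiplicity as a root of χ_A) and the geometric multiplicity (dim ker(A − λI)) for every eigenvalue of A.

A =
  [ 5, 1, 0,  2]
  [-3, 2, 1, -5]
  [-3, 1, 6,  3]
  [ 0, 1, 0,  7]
λ = 5: alg = 4, geom = 2

Step 1 — factor the characteristic polynomial to read off the algebraic multiplicities:
  χ_A(x) = (x - 5)^4

Step 2 — compute geometric multiplicities via the rank-nullity identity g(λ) = n − rank(A − λI):
  rank(A − (5)·I) = 2, so dim ker(A − (5)·I) = n − 2 = 2

Summary:
  λ = 5: algebraic multiplicity = 4, geometric multiplicity = 2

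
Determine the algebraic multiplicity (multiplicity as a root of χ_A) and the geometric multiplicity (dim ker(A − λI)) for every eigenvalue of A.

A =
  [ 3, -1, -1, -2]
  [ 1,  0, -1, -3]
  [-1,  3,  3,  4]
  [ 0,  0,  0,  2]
λ = 2: alg = 4, geom = 2

Step 1 — factor the characteristic polynomial to read off the algebraic multiplicities:
  χ_A(x) = (x - 2)^4

Step 2 — compute geometric multiplicities via the rank-nullity identity g(λ) = n − rank(A − λI):
  rank(A − (2)·I) = 2, so dim ker(A − (2)·I) = n − 2 = 2

Summary:
  λ = 2: algebraic multiplicity = 4, geometric multiplicity = 2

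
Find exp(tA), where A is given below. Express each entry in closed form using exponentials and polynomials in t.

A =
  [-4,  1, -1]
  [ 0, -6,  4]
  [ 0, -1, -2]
e^{tA} =
  [exp(-4*t), -t^2*exp(-4*t)/2 + t*exp(-4*t), t^2*exp(-4*t) - t*exp(-4*t)]
  [0, -2*t*exp(-4*t) + exp(-4*t), 4*t*exp(-4*t)]
  [0, -t*exp(-4*t), 2*t*exp(-4*t) + exp(-4*t)]

Strategy: write A = P · J · P⁻¹ where J is a Jordan canonical form, so e^{tA} = P · e^{tJ} · P⁻¹, and e^{tJ} can be computed block-by-block.

A has Jordan form
J =
  [-4,  1,  0]
  [ 0, -4,  1]
  [ 0,  0, -4]
(up to reordering of blocks).

Per-block formulas:
  For a 3×3 Jordan block J_3(-4): exp(t · J_3(-4)) = e^(-4t)·(I + t·N + (t^2/2)·N^2), where N is the 3×3 nilpotent shift.

After assembling e^{tJ} and conjugating by P, we get:

e^{tA} =
  [exp(-4*t), -t^2*exp(-4*t)/2 + t*exp(-4*t), t^2*exp(-4*t) - t*exp(-4*t)]
  [0, -2*t*exp(-4*t) + exp(-4*t), 4*t*exp(-4*t)]
  [0, -t*exp(-4*t), 2*t*exp(-4*t) + exp(-4*t)]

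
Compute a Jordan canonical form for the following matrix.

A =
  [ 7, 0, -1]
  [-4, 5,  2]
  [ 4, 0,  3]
J_2(5) ⊕ J_1(5)

The characteristic polynomial is
  det(x·I − A) = x^3 - 15*x^2 + 75*x - 125 = (x - 5)^3

Eigenvalues and multiplicities (the geometric multiplicity of λ is n − rank(A − λI), which equals the number of Jordan blocks for λ):
  λ = 5: algebraic multiplicity = 3, geometric multiplicity = 2

Determining the block sizes for each eigenvalue:
  λ = 5: 2 blocks summing to 3 forces exactly one block of size 2 and the rest size 1 → block sizes [2, 1]

Assembling the blocks gives a Jordan form
J =
  [5, 1, 0]
  [0, 5, 0]
  [0, 0, 5]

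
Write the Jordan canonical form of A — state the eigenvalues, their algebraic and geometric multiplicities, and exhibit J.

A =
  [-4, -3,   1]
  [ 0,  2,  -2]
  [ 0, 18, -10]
J_2(-4) ⊕ J_1(-4)

The characteristic polynomial is
  det(x·I − A) = x^3 + 12*x^2 + 48*x + 64 = (x + 4)^3

Eigenvalues and multiplicities (the geometric multiplicity of λ is n − rank(A − λI), which equals the number of Jordan blocks for λ):
  λ = -4: algebraic multiplicity = 3, geometric multiplicity = 2

Determining the block sizes for each eigenvalue:
  λ = -4: 2 blocks summing to 3 forces exactly one block of size 2 and the rest size 1 → block sizes [2, 1]

Assembling the blocks gives a Jordan form
J =
  [-4,  1,  0]
  [ 0, -4,  0]
  [ 0,  0, -4]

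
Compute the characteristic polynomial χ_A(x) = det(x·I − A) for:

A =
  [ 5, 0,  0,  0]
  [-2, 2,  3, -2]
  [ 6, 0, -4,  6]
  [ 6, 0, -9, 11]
x^4 - 14*x^3 + 69*x^2 - 140*x + 100

Expanding det(x·I − A) (e.g. by cofactor expansion or by noting that A is similar to its Jordan form J, which has the same characteristic polynomial as A) gives
  χ_A(x) = x^4 - 14*x^3 + 69*x^2 - 140*x + 100
which factors as (x - 5)^2*(x - 2)^2. The eigenvalues (with algebraic multiplicities) are λ = 2 with multiplicity 2, λ = 5 with multiplicity 2.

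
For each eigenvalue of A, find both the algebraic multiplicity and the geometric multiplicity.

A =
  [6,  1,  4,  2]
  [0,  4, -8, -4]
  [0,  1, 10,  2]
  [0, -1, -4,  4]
λ = 6: alg = 4, geom = 3

Step 1 — factor the characteristic polynomial to read off the algebraic multiplicities:
  χ_A(x) = (x - 6)^4

Step 2 — compute geometric multiplicities via the rank-nullity identity g(λ) = n − rank(A − λI):
  rank(A − (6)·I) = 1, so dim ker(A − (6)·I) = n − 1 = 3

Summary:
  λ = 6: algebraic multiplicity = 4, geometric multiplicity = 3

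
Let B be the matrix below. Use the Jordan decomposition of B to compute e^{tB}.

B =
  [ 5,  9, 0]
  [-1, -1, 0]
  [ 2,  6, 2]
e^{tB} =
  [3*t*exp(2*t) + exp(2*t), 9*t*exp(2*t), 0]
  [-t*exp(2*t), -3*t*exp(2*t) + exp(2*t), 0]
  [2*t*exp(2*t), 6*t*exp(2*t), exp(2*t)]

Strategy: write B = P · J · P⁻¹ where J is a Jordan canonical form, so e^{tB} = P · e^{tJ} · P⁻¹, and e^{tJ} can be computed block-by-block.

B has Jordan form
J =
  [2, 1, 0]
  [0, 2, 0]
  [0, 0, 2]
(up to reordering of blocks).

Per-block formulas:
  For a 2×2 Jordan block J_2(2): exp(t · J_2(2)) = e^(2t)·(I + t·N), where N is the 2×2 nilpotent shift.
  For a 1×1 block at λ = 2: exp(t · [2]) = [e^(2t)].

After assembling e^{tJ} and conjugating by P, we get:

e^{tB} =
  [3*t*exp(2*t) + exp(2*t), 9*t*exp(2*t), 0]
  [-t*exp(2*t), -3*t*exp(2*t) + exp(2*t), 0]
  [2*t*exp(2*t), 6*t*exp(2*t), exp(2*t)]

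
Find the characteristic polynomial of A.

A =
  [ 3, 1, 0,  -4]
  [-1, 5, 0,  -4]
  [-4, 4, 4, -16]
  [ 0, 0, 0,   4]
x^4 - 16*x^3 + 96*x^2 - 256*x + 256

Expanding det(x·I − A) (e.g. by cofactor expansion or by noting that A is similar to its Jordan form J, which has the same characteristic polynomial as A) gives
  χ_A(x) = x^4 - 16*x^3 + 96*x^2 - 256*x + 256
which factors as (x - 4)^4. The eigenvalues (with algebraic multiplicities) are λ = 4 with multiplicity 4.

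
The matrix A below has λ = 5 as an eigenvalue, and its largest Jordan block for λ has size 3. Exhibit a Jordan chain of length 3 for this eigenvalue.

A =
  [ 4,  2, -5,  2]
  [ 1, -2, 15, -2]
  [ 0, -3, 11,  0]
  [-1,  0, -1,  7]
A Jordan chain for λ = 5 of length 3:
v_1 = (1, -6, -3, -1)ᵀ
v_2 = (-1, 1, 0, -1)ᵀ
v_3 = (1, 0, 0, 0)ᵀ

Let N = A − (5)·I. We want v_3 with N^3 v_3 = 0 but N^2 v_3 ≠ 0; then v_{j-1} := N · v_j for j = 3, …, 2.

Pick v_3 = (1, 0, 0, 0)ᵀ.
Then v_2 = N · v_3 = (-1, 1, 0, -1)ᵀ.
Then v_1 = N · v_2 = (1, -6, -3, -1)ᵀ.

Sanity check: (A − (5)·I) v_1 = (0, 0, 0, 0)ᵀ = 0. ✓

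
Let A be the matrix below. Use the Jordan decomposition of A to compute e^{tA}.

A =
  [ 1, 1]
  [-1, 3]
e^{tA} =
  [-t*exp(2*t) + exp(2*t), t*exp(2*t)]
  [-t*exp(2*t), t*exp(2*t) + exp(2*t)]

Strategy: write A = P · J · P⁻¹ where J is a Jordan canonical form, so e^{tA} = P · e^{tJ} · P⁻¹, and e^{tJ} can be computed block-by-block.

A has Jordan form
J =
  [2, 1]
  [0, 2]
(up to reordering of blocks).

Per-block formulas:
  For a 2×2 Jordan block J_2(2): exp(t · J_2(2)) = e^(2t)·(I + t·N), where N is the 2×2 nilpotent shift.

After assembling e^{tJ} and conjugating by P, we get:

e^{tA} =
  [-t*exp(2*t) + exp(2*t), t*exp(2*t)]
  [-t*exp(2*t), t*exp(2*t) + exp(2*t)]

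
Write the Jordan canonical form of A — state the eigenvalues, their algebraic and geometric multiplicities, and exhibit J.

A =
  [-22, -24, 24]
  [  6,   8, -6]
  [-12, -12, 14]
J_1(-4) ⊕ J_1(2) ⊕ J_1(2)

The characteristic polynomial is
  det(x·I − A) = x^3 - 12*x + 16 = (x - 2)^2*(x + 4)

Eigenvalues and multiplicities (the geometric multiplicity of λ is n − rank(A − λI), which equals the number of Jordan blocks for λ):
  λ = -4: algebraic multiplicity = 1, geometric multiplicity = 1
  λ = 2: algebraic multiplicity = 2, geometric multiplicity = 2

Determining the block sizes for each eigenvalue:
  λ = -4: one block (gm = 1), so the single block has size am = 1 → block sizes [1]
  λ = 2: gm = am = 2, so every block has size 1 → block sizes [1, 1]

Assembling the blocks gives a Jordan form
J =
  [-4, 0, 0]
  [ 0, 2, 0]
  [ 0, 0, 2]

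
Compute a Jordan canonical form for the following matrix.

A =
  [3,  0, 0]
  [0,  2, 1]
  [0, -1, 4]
J_2(3) ⊕ J_1(3)

The characteristic polynomial is
  det(x·I − A) = x^3 - 9*x^2 + 27*x - 27 = (x - 3)^3

Eigenvalues and multiplicities (the geometric multiplicity of λ is n − rank(A − λI), which equals the number of Jordan blocks for λ):
  λ = 3: algebraic multiplicity = 3, geometric multiplicity = 2

Determining the block sizes for each eigenvalue:
  λ = 3: 2 blocks summing to 3 forces exactly one block of size 2 and the rest size 1 → block sizes [2, 1]

Assembling the blocks gives a Jordan form
J =
  [3, 1, 0]
  [0, 3, 0]
  [0, 0, 3]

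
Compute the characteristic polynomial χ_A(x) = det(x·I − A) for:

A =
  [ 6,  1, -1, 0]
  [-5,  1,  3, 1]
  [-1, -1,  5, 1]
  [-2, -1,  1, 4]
x^4 - 16*x^3 + 96*x^2 - 256*x + 256

Expanding det(x·I − A) (e.g. by cofactor expansion or by noting that A is similar to its Jordan form J, which has the same characteristic polynomial as A) gives
  χ_A(x) = x^4 - 16*x^3 + 96*x^2 - 256*x + 256
which factors as (x - 4)^4. The eigenvalues (with algebraic multiplicities) are λ = 4 with multiplicity 4.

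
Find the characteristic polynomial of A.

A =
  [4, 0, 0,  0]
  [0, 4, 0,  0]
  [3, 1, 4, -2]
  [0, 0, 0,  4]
x^4 - 16*x^3 + 96*x^2 - 256*x + 256

Expanding det(x·I − A) (e.g. by cofactor expansion or by noting that A is similar to its Jordan form J, which has the same characteristic polynomial as A) gives
  χ_A(x) = x^4 - 16*x^3 + 96*x^2 - 256*x + 256
which factors as (x - 4)^4. The eigenvalues (with algebraic multiplicities) are λ = 4 with multiplicity 4.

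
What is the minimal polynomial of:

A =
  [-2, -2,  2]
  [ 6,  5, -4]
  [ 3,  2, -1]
x^2 - x

The characteristic polynomial is χ_A(x) = x*(x - 1)^2, so the eigenvalues are known. The minimal polynomial is
  m_A(x) = Π_λ (x − λ)^{k_λ}
where k_λ is the size of the *largest* Jordan block for λ (equivalently, the smallest k with (A − λI)^k v = 0 for every generalised eigenvector v of λ).

  λ = 0: largest Jordan block has size 1, contributing (x − 0)
  λ = 1: largest Jordan block has size 1, contributing (x − 1)

So m_A(x) = x*(x - 1) = x^2 - x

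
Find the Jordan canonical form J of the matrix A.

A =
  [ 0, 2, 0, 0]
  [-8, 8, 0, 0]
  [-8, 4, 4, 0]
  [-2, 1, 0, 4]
J_2(4) ⊕ J_1(4) ⊕ J_1(4)

The characteristic polynomial is
  det(x·I − A) = x^4 - 16*x^3 + 96*x^2 - 256*x + 256 = (x - 4)^4

Eigenvalues and multiplicities (the geometric multiplicity of λ is n − rank(A − λI), which equals the number of Jordan blocks for λ):
  λ = 4: algebraic multiplicity = 4, geometric multiplicity = 3

Determining the block sizes for each eigenvalue:
  λ = 4: 3 blocks summing to 4 forces exactly one block of size 2 and the rest size 1 → block sizes [2, 1, 1]

Assembling the blocks gives a Jordan form
J =
  [4, 1, 0, 0]
  [0, 4, 0, 0]
  [0, 0, 4, 0]
  [0, 0, 0, 4]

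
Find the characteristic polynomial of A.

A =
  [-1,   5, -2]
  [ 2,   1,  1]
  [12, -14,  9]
x^3 - 9*x^2 + 27*x - 27

Expanding det(x·I − A) (e.g. by cofactor expansion or by noting that A is similar to its Jordan form J, which has the same characteristic polynomial as A) gives
  χ_A(x) = x^3 - 9*x^2 + 27*x - 27
which factors as (x - 3)^3. The eigenvalues (with algebraic multiplicities) are λ = 3 with multiplicity 3.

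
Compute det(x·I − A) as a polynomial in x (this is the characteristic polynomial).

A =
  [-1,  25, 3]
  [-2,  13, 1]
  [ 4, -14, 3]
x^3 - 15*x^2 + 75*x - 125

Expanding det(x·I − A) (e.g. by cofactor expansion or by noting that A is similar to its Jordan form J, which has the same characteristic polynomial as A) gives
  χ_A(x) = x^3 - 15*x^2 + 75*x - 125
which factors as (x - 5)^3. The eigenvalues (with algebraic multiplicities) are λ = 5 with multiplicity 3.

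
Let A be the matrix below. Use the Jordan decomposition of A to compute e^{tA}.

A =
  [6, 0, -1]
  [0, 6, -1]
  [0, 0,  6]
e^{tA} =
  [exp(6*t), 0, -t*exp(6*t)]
  [0, exp(6*t), -t*exp(6*t)]
  [0, 0, exp(6*t)]

Strategy: write A = P · J · P⁻¹ where J is a Jordan canonical form, so e^{tA} = P · e^{tJ} · P⁻¹, and e^{tJ} can be computed block-by-block.

A has Jordan form
J =
  [6, 1, 0]
  [0, 6, 0]
  [0, 0, 6]
(up to reordering of blocks).

Per-block formulas:
  For a 2×2 Jordan block J_2(6): exp(t · J_2(6)) = e^(6t)·(I + t·N), where N is the 2×2 nilpotent shift.
  For a 1×1 block at λ = 6: exp(t · [6]) = [e^(6t)].

After assembling e^{tJ} and conjugating by P, we get:

e^{tA} =
  [exp(6*t), 0, -t*exp(6*t)]
  [0, exp(6*t), -t*exp(6*t)]
  [0, 0, exp(6*t)]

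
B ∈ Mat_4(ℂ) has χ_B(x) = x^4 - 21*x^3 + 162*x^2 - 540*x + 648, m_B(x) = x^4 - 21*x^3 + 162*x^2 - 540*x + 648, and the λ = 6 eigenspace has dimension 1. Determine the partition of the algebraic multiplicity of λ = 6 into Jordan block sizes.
Block sizes for λ = 6: [3]

Step 1 — from the characteristic polynomial, algebraic multiplicity of λ = 6 is 3. From dim ker(B − (6)·I) = 1, there are exactly 1 Jordan blocks for λ = 6.
Step 2 — from the minimal polynomial, the factor (x − 6)^3 tells us the largest block for λ = 6 has size 3.
Step 3 — with total size 3, 1 blocks, and largest block 3, the block sizes (in nonincreasing order) are [3].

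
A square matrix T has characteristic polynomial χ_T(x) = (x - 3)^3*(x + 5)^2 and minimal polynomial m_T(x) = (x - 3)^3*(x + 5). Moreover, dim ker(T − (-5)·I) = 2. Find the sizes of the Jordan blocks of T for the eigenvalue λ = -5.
Block sizes for λ = -5: [1, 1]

Step 1 — from the characteristic polynomial, algebraic multiplicity of λ = -5 is 2. From dim ker(T − (-5)·I) = 2, there are exactly 2 Jordan blocks for λ = -5.
Step 2 — from the minimal polynomial, the factor (x + 5) tells us the largest block for λ = -5 has size 1.
Step 3 — with total size 2, 2 blocks, and largest block 1, the block sizes (in nonincreasing order) are [1, 1].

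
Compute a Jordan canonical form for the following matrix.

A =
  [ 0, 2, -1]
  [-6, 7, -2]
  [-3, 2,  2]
J_2(3) ⊕ J_1(3)

The characteristic polynomial is
  det(x·I − A) = x^3 - 9*x^2 + 27*x - 27 = (x - 3)^3

Eigenvalues and multiplicities (the geometric multiplicity of λ is n − rank(A − λI), which equals the number of Jordan blocks for λ):
  λ = 3: algebraic multiplicity = 3, geometric multiplicity = 2

Determining the block sizes for each eigenvalue:
  λ = 3: 2 blocks summing to 3 forces exactly one block of size 2 and the rest size 1 → block sizes [2, 1]

Assembling the blocks gives a Jordan form
J =
  [3, 1, 0]
  [0, 3, 0]
  [0, 0, 3]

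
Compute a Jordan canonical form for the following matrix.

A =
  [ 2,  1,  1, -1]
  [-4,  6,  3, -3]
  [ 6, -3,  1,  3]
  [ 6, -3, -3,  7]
J_3(4) ⊕ J_1(4)

The characteristic polynomial is
  det(x·I − A) = x^4 - 16*x^3 + 96*x^2 - 256*x + 256 = (x - 4)^4

Eigenvalues and multiplicities (the geometric multiplicity of λ is n − rank(A − λI), which equals the number of Jordan blocks for λ):
  λ = 4: algebraic multiplicity = 4, geometric multiplicity = 2

Determining the block sizes for each eigenvalue:
  λ = 4: with am = 4 and gm = 2, the partition is not yet determined (e.g. several partitions of 4 into 2 parts exist). Let N = A − (4)·I. Computing rank(N^1) = 2, rank(N^2) = 1, rank(N^3) = 0; the number of blocks of size ≥ j is rank(N^{j−1}) − rank(N^j), giving [2, 1, 1]. So we have 1 block(s) of size 3, 1 block(s) of size 1 → block sizes [3, 1]

Assembling the blocks gives a Jordan form
J =
  [4, 1, 0, 0]
  [0, 4, 1, 0]
  [0, 0, 4, 0]
  [0, 0, 0, 4]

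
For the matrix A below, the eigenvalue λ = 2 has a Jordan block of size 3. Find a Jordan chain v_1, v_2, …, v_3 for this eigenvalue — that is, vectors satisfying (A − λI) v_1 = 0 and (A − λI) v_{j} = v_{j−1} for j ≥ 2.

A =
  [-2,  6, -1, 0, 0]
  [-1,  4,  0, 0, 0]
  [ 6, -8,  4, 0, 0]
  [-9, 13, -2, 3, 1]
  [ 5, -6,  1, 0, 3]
A Jordan chain for λ = 2 of length 3:
v_1 = (-6, -3, 6, -9, 6)ᵀ
v_2 = (7, 2, -10, 15, -7)ᵀ
v_3 = (0, 1, -1, 0, 0)ᵀ

Let N = A − (2)·I. We want v_3 with N^3 v_3 = 0 but N^2 v_3 ≠ 0; then v_{j-1} := N · v_j for j = 3, …, 2.

Pick v_3 = (0, 1, -1, 0, 0)ᵀ.
Then v_2 = N · v_3 = (7, 2, -10, 15, -7)ᵀ.
Then v_1 = N · v_2 = (-6, -3, 6, -9, 6)ᵀ.

Sanity check: (A − (2)·I) v_1 = (0, 0, 0, 0, 0)ᵀ = 0. ✓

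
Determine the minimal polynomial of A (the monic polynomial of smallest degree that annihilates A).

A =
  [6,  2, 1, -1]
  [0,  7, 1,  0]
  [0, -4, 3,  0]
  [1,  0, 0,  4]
x^3 - 15*x^2 + 75*x - 125

The characteristic polynomial is χ_A(x) = (x - 5)^4, so the eigenvalues are known. The minimal polynomial is
  m_A(x) = Π_λ (x − λ)^{k_λ}
where k_λ is the size of the *largest* Jordan block for λ (equivalently, the smallest k with (A − λI)^k v = 0 for every generalised eigenvector v of λ).

  λ = 5: largest Jordan block has size 3, contributing (x − 5)^3

So m_A(x) = (x - 5)^3 = x^3 - 15*x^2 + 75*x - 125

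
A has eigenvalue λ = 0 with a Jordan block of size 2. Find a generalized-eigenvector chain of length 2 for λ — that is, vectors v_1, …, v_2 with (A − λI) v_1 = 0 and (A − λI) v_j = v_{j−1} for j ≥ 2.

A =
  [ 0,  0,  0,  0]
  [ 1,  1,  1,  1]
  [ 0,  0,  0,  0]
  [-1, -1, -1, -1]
A Jordan chain for λ = 0 of length 2:
v_1 = (0, 1, 0, -1)ᵀ
v_2 = (1, 0, 0, 0)ᵀ

Let N = A − (0)·I. We want v_2 with N^2 v_2 = 0 but N^1 v_2 ≠ 0; then v_{j-1} := N · v_j for j = 2, …, 2.

Pick v_2 = (1, 0, 0, 0)ᵀ.
Then v_1 = N · v_2 = (0, 1, 0, -1)ᵀ.

Sanity check: (A − (0)·I) v_1 = (0, 0, 0, 0)ᵀ = 0. ✓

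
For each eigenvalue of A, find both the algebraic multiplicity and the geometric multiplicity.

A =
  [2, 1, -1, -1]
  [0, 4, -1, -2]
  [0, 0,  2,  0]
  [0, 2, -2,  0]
λ = 2: alg = 4, geom = 2

Step 1 — factor the characteristic polynomial to read off the algebraic multiplicities:
  χ_A(x) = (x - 2)^4

Step 2 — compute geometric multiplicities via the rank-nullity identity g(λ) = n − rank(A − λI):
  rank(A − (2)·I) = 2, so dim ker(A − (2)·I) = n − 2 = 2

Summary:
  λ = 2: algebraic multiplicity = 4, geometric multiplicity = 2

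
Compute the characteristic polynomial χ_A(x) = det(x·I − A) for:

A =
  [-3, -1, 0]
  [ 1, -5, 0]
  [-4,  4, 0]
x^3 + 8*x^2 + 16*x

Expanding det(x·I − A) (e.g. by cofactor expansion or by noting that A is similar to its Jordan form J, which has the same characteristic polynomial as A) gives
  χ_A(x) = x^3 + 8*x^2 + 16*x
which factors as x*(x + 4)^2. The eigenvalues (with algebraic multiplicities) are λ = -4 with multiplicity 2, λ = 0 with multiplicity 1.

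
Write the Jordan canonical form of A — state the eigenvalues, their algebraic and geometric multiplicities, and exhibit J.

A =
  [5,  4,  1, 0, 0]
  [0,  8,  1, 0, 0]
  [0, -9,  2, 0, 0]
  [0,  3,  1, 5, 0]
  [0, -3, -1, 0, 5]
J_3(5) ⊕ J_1(5) ⊕ J_1(5)

The characteristic polynomial is
  det(x·I − A) = x^5 - 25*x^4 + 250*x^3 - 1250*x^2 + 3125*x - 3125 = (x - 5)^5

Eigenvalues and multiplicities (the geometric multiplicity of λ is n − rank(A − λI), which equals the number of Jordan blocks for λ):
  λ = 5: algebraic multiplicity = 5, geometric multiplicity = 3

Determining the block sizes for each eigenvalue:
  λ = 5: with am = 5 and gm = 3, the partition is not yet determined (e.g. several partitions of 5 into 3 parts exist). Let N = A − (5)·I. Computing rank(N^1) = 2, rank(N^2) = 1, rank(N^3) = 0; the number of blocks of size ≥ j is rank(N^{j−1}) − rank(N^j), giving [3, 1, 1]. So we have 1 block(s) of size 3, 2 block(s) of size 1 → block sizes [3, 1, 1]

Assembling the blocks gives a Jordan form
J =
  [5, 1, 0, 0, 0]
  [0, 5, 1, 0, 0]
  [0, 0, 5, 0, 0]
  [0, 0, 0, 5, 0]
  [0, 0, 0, 0, 5]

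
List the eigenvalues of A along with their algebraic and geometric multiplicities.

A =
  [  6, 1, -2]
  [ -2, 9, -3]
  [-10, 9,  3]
λ = 6: alg = 3, geom = 1

Step 1 — factor the characteristic polynomial to read off the algebraic multiplicities:
  χ_A(x) = (x - 6)^3

Step 2 — compute geometric multiplicities via the rank-nullity identity g(λ) = n − rank(A − λI):
  rank(A − (6)·I) = 2, so dim ker(A − (6)·I) = n − 2 = 1

Summary:
  λ = 6: algebraic multiplicity = 3, geometric multiplicity = 1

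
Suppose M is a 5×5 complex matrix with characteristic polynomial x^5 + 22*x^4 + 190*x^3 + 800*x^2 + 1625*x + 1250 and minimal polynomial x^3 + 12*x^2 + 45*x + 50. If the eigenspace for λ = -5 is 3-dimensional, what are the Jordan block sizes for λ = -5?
Block sizes for λ = -5: [2, 1, 1]

Step 1 — from the characteristic polynomial, algebraic multiplicity of λ = -5 is 4. From dim ker(M − (-5)·I) = 3, there are exactly 3 Jordan blocks for λ = -5.
Step 2 — from the minimal polynomial, the factor (x + 5)^2 tells us the largest block for λ = -5 has size 2.
Step 3 — with total size 4, 3 blocks, and largest block 2, the block sizes (in nonincreasing order) are [2, 1, 1].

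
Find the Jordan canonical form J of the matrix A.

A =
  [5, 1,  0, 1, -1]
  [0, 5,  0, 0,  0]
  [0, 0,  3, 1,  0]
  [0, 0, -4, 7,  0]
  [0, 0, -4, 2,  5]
J_2(5) ⊕ J_2(5) ⊕ J_1(5)

The characteristic polynomial is
  det(x·I − A) = x^5 - 25*x^4 + 250*x^3 - 1250*x^2 + 3125*x - 3125 = (x - 5)^5

Eigenvalues and multiplicities (the geometric multiplicity of λ is n − rank(A − λI), which equals the number of Jordan blocks for λ):
  λ = 5: algebraic multiplicity = 5, geometric multiplicity = 3

Determining the block sizes for each eigenvalue:
  λ = 5: with am = 5 and gm = 3, the partition is not yet determined (e.g. several partitions of 5 into 3 parts exist). Let N = A − (5)·I. Computing rank(N^1) = 2, rank(N^2) = 0; the number of blocks of size ≥ j is rank(N^{j−1}) − rank(N^j), giving [3, 2]. So we have 2 block(s) of size 2, 1 block(s) of size 1 → block sizes [2, 2, 1]

Assembling the blocks gives a Jordan form
J =
  [5, 1, 0, 0, 0]
  [0, 5, 0, 0, 0]
  [0, 0, 5, 1, 0]
  [0, 0, 0, 5, 0]
  [0, 0, 0, 0, 5]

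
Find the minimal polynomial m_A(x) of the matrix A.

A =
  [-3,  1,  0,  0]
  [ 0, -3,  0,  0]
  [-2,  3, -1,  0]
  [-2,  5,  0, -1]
x^3 + 7*x^2 + 15*x + 9

The characteristic polynomial is χ_A(x) = (x + 1)^2*(x + 3)^2, so the eigenvalues are known. The minimal polynomial is
  m_A(x) = Π_λ (x − λ)^{k_λ}
where k_λ is the size of the *largest* Jordan block for λ (equivalently, the smallest k with (A − λI)^k v = 0 for every generalised eigenvector v of λ).

  λ = -3: largest Jordan block has size 2, contributing (x + 3)^2
  λ = -1: largest Jordan block has size 1, contributing (x + 1)

So m_A(x) = (x + 1)*(x + 3)^2 = x^3 + 7*x^2 + 15*x + 9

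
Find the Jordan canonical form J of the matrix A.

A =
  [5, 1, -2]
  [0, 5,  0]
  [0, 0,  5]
J_2(5) ⊕ J_1(5)

The characteristic polynomial is
  det(x·I − A) = x^3 - 15*x^2 + 75*x - 125 = (x - 5)^3

Eigenvalues and multiplicities (the geometric multiplicity of λ is n − rank(A − λI), which equals the number of Jordan blocks for λ):
  λ = 5: algebraic multiplicity = 3, geometric multiplicity = 2

Determining the block sizes for each eigenvalue:
  λ = 5: 2 blocks summing to 3 forces exactly one block of size 2 and the rest size 1 → block sizes [2, 1]

Assembling the blocks gives a Jordan form
J =
  [5, 1, 0]
  [0, 5, 0]
  [0, 0, 5]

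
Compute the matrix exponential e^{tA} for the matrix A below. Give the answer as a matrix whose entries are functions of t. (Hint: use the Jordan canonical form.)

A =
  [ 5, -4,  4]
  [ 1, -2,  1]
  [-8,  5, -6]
e^{tA} =
  [6*t*exp(-t) + exp(-t), -4*t*exp(-t), 4*t*exp(-t)]
  [-3*t^2*exp(-t)/2 + t*exp(-t), t^2*exp(-t) - t*exp(-t) + exp(-t), -t^2*exp(-t) + t*exp(-t)]
  [-3*t^2*exp(-t)/2 - 8*t*exp(-t), t^2*exp(-t) + 5*t*exp(-t), -t^2*exp(-t) - 5*t*exp(-t) + exp(-t)]

Strategy: write A = P · J · P⁻¹ where J is a Jordan canonical form, so e^{tA} = P · e^{tJ} · P⁻¹, and e^{tJ} can be computed block-by-block.

A has Jordan form
J =
  [-1,  1,  0]
  [ 0, -1,  1]
  [ 0,  0, -1]
(up to reordering of blocks).

Per-block formulas:
  For a 3×3 Jordan block J_3(-1): exp(t · J_3(-1)) = e^(-1t)·(I + t·N + (t^2/2)·N^2), where N is the 3×3 nilpotent shift.

After assembling e^{tJ} and conjugating by P, we get:

e^{tA} =
  [6*t*exp(-t) + exp(-t), -4*t*exp(-t), 4*t*exp(-t)]
  [-3*t^2*exp(-t)/2 + t*exp(-t), t^2*exp(-t) - t*exp(-t) + exp(-t), -t^2*exp(-t) + t*exp(-t)]
  [-3*t^2*exp(-t)/2 - 8*t*exp(-t), t^2*exp(-t) + 5*t*exp(-t), -t^2*exp(-t) - 5*t*exp(-t) + exp(-t)]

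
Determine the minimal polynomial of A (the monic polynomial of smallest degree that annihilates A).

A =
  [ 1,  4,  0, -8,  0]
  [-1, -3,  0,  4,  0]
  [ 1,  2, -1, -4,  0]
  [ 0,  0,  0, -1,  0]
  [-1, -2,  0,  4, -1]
x^2 + 2*x + 1

The characteristic polynomial is χ_A(x) = (x + 1)^5, so the eigenvalues are known. The minimal polynomial is
  m_A(x) = Π_λ (x − λ)^{k_λ}
where k_λ is the size of the *largest* Jordan block for λ (equivalently, the smallest k with (A − λI)^k v = 0 for every generalised eigenvector v of λ).

  λ = -1: largest Jordan block has size 2, contributing (x + 1)^2

So m_A(x) = (x + 1)^2 = x^2 + 2*x + 1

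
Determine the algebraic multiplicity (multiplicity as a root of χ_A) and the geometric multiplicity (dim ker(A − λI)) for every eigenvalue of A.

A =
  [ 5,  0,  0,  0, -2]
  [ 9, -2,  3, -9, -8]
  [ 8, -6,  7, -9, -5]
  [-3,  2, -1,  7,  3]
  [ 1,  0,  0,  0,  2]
λ = 3: alg = 1, geom = 1; λ = 4: alg = 4, geom = 2

Step 1 — factor the characteristic polynomial to read off the algebraic multiplicities:
  χ_A(x) = (x - 4)^4*(x - 3)

Step 2 — compute geometric multiplicities via the rank-nullity identity g(λ) = n − rank(A − λI):
  rank(A − (3)·I) = 4, so dim ker(A − (3)·I) = n − 4 = 1
  rank(A − (4)·I) = 3, so dim ker(A − (4)·I) = n − 3 = 2

Summary:
  λ = 3: algebraic multiplicity = 1, geometric multiplicity = 1
  λ = 4: algebraic multiplicity = 4, geometric multiplicity = 2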